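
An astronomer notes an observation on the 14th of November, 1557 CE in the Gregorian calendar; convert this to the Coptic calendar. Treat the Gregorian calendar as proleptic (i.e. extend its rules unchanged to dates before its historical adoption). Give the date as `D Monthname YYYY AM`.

Julian Day Number of the source date = 2290060.
Converting JDN 2290060 to the Coptic calendar gives 8 Hathor 1274 AM.

8 Hathor 1274 AM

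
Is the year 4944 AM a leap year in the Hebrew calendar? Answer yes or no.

no

Hebrew year 4944 is year 4 of its 19-year Metonic cycle; leap years are at positions 3, 6, 8, 11, 14, 17, 19, so it is a common year (12 months).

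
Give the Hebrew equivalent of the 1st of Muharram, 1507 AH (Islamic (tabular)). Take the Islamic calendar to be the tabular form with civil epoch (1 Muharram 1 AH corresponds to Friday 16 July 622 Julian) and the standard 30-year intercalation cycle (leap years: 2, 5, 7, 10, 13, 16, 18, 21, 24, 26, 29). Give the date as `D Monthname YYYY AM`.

1 Tishrei 5844 AM

Both dates share Julian Day Number 2482116; in the Hebrew calendar that is 1 Tishrei 5844 AM.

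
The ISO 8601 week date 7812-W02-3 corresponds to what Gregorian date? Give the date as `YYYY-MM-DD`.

ISO week 1 of 7812 is the week containing the first Thursday of 7812.
Week 2, day 3 (Wednesday) lands on 7812-01-08.

7812-01-08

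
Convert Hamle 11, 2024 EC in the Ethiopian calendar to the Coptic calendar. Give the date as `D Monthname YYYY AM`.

The source date corresponds to 18 July 2032 in the Gregorian calendar (JDN 2463432).
That day falls on 11 Epip 1748 AM in the Coptic calendar.

11 Epip 1748 AM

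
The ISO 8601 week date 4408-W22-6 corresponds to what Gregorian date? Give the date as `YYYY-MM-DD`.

ISO week 1 of 4408 is the week containing the first Thursday of 4408.
Week 22, day 6 (Saturday) lands on 4408-05-31.

4408-05-31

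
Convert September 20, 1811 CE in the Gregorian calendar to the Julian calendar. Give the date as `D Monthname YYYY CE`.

8 September 1811 CE

For dates in this range the Gregorian date is 12 days ahead of the Julian.
20 September 1811 Gregorian − 12 days → 8 September 1811 Julian.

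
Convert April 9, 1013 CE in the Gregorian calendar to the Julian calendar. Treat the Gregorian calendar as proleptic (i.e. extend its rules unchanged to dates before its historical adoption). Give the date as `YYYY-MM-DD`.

The Julian–Gregorian offset here is 6 days (Julian trailing).
9 April 1013 Gregorian − 6 days → 3 April 1013 Julian.

1013-04-03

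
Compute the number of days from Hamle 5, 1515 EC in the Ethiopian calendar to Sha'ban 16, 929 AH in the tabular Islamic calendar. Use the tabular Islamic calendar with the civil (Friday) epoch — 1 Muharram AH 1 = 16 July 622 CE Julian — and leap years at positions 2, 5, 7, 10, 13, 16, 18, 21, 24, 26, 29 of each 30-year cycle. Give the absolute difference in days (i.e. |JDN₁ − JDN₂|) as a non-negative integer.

1

JDN of the first date = 2277513.
JDN of the second date = 2277514.
|2277514 − 2277513| = 1.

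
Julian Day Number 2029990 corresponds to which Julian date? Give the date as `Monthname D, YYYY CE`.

October 23, 845 CE

The proleptic Gregorian equivalent of JDN 2029990 is 27 October 845.
In the Julian calendar that day is October 23, 845 CE.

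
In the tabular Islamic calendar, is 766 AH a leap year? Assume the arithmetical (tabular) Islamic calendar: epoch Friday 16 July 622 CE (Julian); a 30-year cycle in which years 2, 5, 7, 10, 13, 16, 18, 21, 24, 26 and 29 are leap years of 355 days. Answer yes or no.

yes

Year 766 AH is year 16 of its 30-year cycle; leap positions are 2, 5, 7, 10, 13, 16, 18, 21, 24, 26, 29, so it is a leap year (355 days).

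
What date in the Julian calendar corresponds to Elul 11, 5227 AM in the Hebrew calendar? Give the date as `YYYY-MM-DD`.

1467-08-12

Both dates share Julian Day Number 2257103; in the Julian calendar that is 12 August 1467 CE.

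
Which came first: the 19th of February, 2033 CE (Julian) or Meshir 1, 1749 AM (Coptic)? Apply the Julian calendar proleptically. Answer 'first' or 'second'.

second

First date → JDN 2463661; second date → JDN 2463637.
JDN 2463637 < JDN 2463661, so the second date is earlier.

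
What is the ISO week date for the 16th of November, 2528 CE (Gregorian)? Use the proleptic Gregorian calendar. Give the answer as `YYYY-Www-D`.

2528-W47-2

The weekday is Tuesday (ISO weekday 2).
That Tuesday belongs to ISO week 47 of ISO year 2528.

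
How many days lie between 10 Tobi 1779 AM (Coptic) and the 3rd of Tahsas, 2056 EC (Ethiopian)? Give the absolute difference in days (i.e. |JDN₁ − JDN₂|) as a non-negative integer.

First date → JDN 2474573; second date → JDN 2474902.
The interval is |2474573 − 2474902| = 329 days.

329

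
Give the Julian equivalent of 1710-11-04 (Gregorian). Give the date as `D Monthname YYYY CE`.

24 October 1710 CE

At this point the Julian calendar is 11 days behind the Gregorian.
4 November 1710 Gregorian − 11 days → 24 October 1710 Julian.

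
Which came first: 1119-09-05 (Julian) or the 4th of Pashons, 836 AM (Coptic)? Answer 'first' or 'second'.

first

Converting both to JDN: 2130020 vs 2130257; the smaller is the first.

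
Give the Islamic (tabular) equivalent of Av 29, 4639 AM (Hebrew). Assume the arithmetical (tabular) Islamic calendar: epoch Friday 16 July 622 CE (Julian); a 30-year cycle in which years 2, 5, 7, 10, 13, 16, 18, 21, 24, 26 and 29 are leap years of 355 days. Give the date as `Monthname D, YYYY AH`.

The source date corresponds to 25 August 879 in the proleptic Gregorian calendar (JDN 2042345).
That day falls on 28 Dhu al-Hijjah 265 AH in the tabular Islamic calendar.

Dhu al-Hijjah 28, 265 AH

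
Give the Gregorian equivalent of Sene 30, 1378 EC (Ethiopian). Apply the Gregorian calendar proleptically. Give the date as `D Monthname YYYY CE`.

Both dates share Julian Day Number 2227469; in the Gregorian calendar that is 2 July 1386 CE.

2 July 1386 CE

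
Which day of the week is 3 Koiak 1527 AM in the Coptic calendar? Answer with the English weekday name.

This is JDN 2382493 (11 December 1810 Gregorian).
Since JDN mod 7 = 1 (0 = Monday), the day is Tuesday.

Tuesday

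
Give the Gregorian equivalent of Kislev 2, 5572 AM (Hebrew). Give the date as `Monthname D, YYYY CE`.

Julian Day Number of the source date = 2382835.
Converting JDN 2382835 to the Gregorian calendar gives 18 November 1811 CE.

November 18, 1811 CE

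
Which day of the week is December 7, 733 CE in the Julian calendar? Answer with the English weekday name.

Monday

This is JDN 1989127 (11 December 733 Gregorian).
Since JDN mod 7 = 0 (0 = Monday), the day is Monday.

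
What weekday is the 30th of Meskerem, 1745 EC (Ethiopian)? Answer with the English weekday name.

Equivalently 8 October 1752 Gregorian, JDN 2361246.
Since JDN mod 7 = 6 (0 = Monday), the day is Sunday.

Sunday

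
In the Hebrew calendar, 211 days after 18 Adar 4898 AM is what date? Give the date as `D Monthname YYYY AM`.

The starting date is JDN 2136774; 2136774 + 211 = 2136985.
JDN 2136985 corresponds to 23 Tishrei 4899 AM.

23 Tishrei 4899 AM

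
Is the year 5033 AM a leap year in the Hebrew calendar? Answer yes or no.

Hebrew year 5033 is year 17 of its 19-year Metonic cycle; leap years are at positions 3, 6, 8, 11, 14, 17, 19, so it is a leap year (13 months).

yes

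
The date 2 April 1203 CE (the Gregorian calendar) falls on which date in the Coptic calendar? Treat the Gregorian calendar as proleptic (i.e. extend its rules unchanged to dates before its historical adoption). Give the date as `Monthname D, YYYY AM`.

Both dates share Julian Day Number 2160538; in the Coptic calendar that is 30 Paremhat 919 AM.

Paremhat 30, 919 AM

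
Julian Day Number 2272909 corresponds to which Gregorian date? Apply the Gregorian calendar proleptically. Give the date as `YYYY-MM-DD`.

JDN 2451545 is 1 Jan 2000; 2272909 is −178636 days from there.

1510-11-30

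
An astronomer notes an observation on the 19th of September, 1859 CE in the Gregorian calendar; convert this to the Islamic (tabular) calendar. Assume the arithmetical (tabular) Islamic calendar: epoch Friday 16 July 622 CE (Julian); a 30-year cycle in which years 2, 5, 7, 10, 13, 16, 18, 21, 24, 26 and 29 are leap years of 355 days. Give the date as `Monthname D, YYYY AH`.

Julian Day Number of the source date = 2400307.
Converting JDN 2400307 to the tabular Islamic calendar gives 21 Safar 1276 AH.

Safar 21, 1276 AH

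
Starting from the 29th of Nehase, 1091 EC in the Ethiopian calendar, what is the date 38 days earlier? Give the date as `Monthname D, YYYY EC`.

The starting date is JDN 2122701; 2122701 − 38 = 2122663.
JDN 2122663 corresponds to Hamle 21, 1091 EC.

Hamle 21, 1091 EC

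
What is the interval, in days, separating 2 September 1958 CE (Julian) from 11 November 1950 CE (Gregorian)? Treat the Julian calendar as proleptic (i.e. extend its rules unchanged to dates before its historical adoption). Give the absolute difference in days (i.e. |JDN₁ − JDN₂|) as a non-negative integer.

First date → JDN 2436462; second date → JDN 2433597.
The interval is |2436462 − 2433597| = 2865 days.

2865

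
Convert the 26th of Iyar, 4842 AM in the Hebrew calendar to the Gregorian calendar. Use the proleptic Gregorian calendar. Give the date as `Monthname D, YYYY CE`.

May 3, 1082 CE

Both dates share Julian Day Number 2116375; in the Gregorian calendar that is 3 May 1082 CE.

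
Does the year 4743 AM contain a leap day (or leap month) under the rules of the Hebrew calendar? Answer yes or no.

no

Hebrew year 4743 is year 12 of its 19-year Metonic cycle; leap years are at positions 3, 6, 8, 11, 14, 17, 19, so it is a common year (12 months).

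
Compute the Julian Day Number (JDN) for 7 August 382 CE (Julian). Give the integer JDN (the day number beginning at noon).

In the proleptic Gregorian calendar the same day is 8 August 382.
JDN 2299161 is 15 October 1582 CE (Gregorian); the target day is −438359 days from there, so JDN = 1860802.

1860802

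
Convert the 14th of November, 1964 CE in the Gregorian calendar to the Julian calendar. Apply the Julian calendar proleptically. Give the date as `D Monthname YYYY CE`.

For dates in this range the Gregorian date is 13 days ahead of the Julian.
14 November 1964 Gregorian − 13 days → 1 November 1964 Julian.

1 November 1964 CE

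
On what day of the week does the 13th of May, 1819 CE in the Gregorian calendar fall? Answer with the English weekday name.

JDN 2385568 mod 7 = 3, and JDN 0 was a Monday, so this is a Thursday.

Thursday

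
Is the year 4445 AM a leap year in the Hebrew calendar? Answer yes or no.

Hebrew year 4445 is year 18 of its 19-year Metonic cycle; leap years are at positions 3, 6, 8, 11, 14, 17, 19, so it is a common year (12 months).

no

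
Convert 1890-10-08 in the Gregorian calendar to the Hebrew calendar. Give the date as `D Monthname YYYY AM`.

24 Tishrei 5651 AM

Both dates share Julian Day Number 2411649; in the Hebrew calendar that is 24 Tishrei 5651 AM.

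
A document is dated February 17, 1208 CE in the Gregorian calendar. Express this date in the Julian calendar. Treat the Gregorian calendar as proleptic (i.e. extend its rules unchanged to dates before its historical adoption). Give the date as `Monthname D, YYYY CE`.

For dates in this range the Gregorian date is 7 days ahead of the Julian.
17 February 1208 Gregorian − 7 days → 10 February 1208 Julian.

February 10, 1208 CE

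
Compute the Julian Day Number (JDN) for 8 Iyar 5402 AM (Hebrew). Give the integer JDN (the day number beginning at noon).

In the Gregorian calendar the same day is 8 May 1642.
JDN 2451545 is 1 January 2000 CE (Gregorian); the target day is −130629 days from there, so JDN = 2320916.

2320916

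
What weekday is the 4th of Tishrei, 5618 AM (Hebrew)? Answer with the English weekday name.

This is JDN 2399580 (22 September 1857 Gregorian).
Since JDN mod 7 = 1 (0 = Monday), the day is Tuesday.

Tuesday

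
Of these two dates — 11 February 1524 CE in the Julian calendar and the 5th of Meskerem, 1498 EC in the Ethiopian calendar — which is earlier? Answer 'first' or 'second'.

The two dates have Julian Day Numbers 2277740 and 2271004 respectively.
Since 2271004 < 2277740, the second date comes first.

second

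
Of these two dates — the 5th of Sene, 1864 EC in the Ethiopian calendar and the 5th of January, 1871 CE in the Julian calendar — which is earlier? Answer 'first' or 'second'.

second

First date → JDN 2404956; second date → JDN 2404445.
JDN 2404445 < JDN 2404956, so the second date is earlier.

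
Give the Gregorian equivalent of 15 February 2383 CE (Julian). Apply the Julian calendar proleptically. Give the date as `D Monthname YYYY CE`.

At this point the Julian calendar is 16 days behind the Gregorian.
15 February 2383 Julian + 16 days → 3 March 2383 Gregorian.

3 March 2383 CE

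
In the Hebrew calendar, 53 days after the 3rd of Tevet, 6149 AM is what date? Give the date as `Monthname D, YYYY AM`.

Shevat 27, 6149 AM

JDN of the 3rd of Tevet, 6149 AM = 2593625.
2593625 + 53 = 2593678.
JDN 2593678 in the Hebrew calendar is Shevat 27, 6149 AM.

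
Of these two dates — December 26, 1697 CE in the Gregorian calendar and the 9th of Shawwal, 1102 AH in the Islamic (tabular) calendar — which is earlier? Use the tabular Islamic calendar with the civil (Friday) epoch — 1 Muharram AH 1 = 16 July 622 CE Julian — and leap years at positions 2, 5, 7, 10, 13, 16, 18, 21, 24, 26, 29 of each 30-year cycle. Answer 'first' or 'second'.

Converting both to JDN: 2341237 vs 2338872; the smaller is the second.

second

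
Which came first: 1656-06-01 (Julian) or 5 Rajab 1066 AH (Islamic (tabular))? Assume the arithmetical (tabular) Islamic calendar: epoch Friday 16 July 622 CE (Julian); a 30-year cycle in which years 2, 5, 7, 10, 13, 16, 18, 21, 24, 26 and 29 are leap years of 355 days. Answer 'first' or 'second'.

Converting both to JDN: 2326064 vs 2326021; the smaller is the second.

second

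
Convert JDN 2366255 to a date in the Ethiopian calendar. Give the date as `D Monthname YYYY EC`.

21 Sene 1758 EC

The Gregorian equivalent of JDN 2366255 is 26 June 1766.
In the Ethiopian calendar that day is 21 Sene 1758 EC.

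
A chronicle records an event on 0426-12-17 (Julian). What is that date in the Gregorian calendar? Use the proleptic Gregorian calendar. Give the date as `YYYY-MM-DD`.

0426-12-18

The Julian–Gregorian offset here is 1 day (Julian trailing).
17 December 426 Julian + 1 day → 18 December 426 Gregorian.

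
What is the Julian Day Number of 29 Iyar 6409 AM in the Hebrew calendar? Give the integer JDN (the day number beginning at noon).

2688740

Equivalently 2 June 2649 (Gregorian).
JDN 2299161 is 15 October 1582 CE (Gregorian); the target day is +389579 days from there, so JDN = 2688740.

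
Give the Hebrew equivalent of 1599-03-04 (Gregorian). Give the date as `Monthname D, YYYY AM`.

Julian Day Number of the source date = 2305145.
Converting JDN 2305145 to the Hebrew calendar gives 7 Adar 5359 AM.

Adar 7, 5359 AM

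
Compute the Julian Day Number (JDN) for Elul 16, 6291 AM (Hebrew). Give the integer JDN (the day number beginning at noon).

2645730

In the Gregorian calendar the same day is 30 August 2531.
JDN 2400001 is 17 November 1858 CE (Gregorian), MJD 0; the target day is +245729 days from there, so JDN = 2645730.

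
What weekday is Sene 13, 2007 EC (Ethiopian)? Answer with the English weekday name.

Equivalently 20 June 2015 Gregorian, JDN 2457194.
Since JDN mod 7 = 5 (0 = Monday), the day is Saturday.

Saturday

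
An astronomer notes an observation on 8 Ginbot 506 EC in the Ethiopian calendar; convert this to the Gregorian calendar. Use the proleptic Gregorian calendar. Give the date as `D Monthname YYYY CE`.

Both dates share Julian Day Number 1908919; in the Gregorian calendar that is 5 May 514 CE.

5 May 514 CE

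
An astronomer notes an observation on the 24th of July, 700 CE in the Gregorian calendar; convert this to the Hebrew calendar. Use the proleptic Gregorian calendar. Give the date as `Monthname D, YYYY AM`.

Tammuz 29, 4460 AM

Both dates share Julian Day Number 1976934; in the Hebrew calendar that is 29 Tammuz 4460 AM.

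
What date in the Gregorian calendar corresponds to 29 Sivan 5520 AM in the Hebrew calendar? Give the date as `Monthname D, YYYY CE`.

June 13, 1760 CE

Both dates share Julian Day Number 2364051; in the Gregorian calendar that is 13 June 1760 CE.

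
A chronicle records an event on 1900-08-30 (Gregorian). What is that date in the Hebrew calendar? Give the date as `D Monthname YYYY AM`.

Both dates share Julian Day Number 2415262; in the Hebrew calendar that is 5 Elul 5660 AM.

5 Elul 5660 AM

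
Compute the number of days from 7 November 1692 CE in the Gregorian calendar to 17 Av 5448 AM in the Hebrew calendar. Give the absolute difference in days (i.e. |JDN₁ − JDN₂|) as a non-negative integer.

1547

JDN of the first date = 2339362.
JDN of the second date = 2337815.
|2337815 − 2339362| = 1547.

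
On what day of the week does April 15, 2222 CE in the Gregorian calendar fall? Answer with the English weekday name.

Monday

2532733 ≡ 0 (mod 7); counting from Monday = 0 gives Monday.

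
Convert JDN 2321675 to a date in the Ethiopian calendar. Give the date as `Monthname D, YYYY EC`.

JDN 2321675 is 5 June 1644 in the Gregorian calendar.
In the Ethiopian calendar that day is Sene 1, 1636 EC.

Sene 1, 1636 EC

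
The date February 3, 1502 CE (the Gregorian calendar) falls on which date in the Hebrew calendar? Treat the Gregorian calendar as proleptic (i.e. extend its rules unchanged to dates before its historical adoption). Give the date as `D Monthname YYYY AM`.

15 Shevat 5262 AM

Julian Day Number of the source date = 2269687.
Converting JDN 2269687 to the Hebrew calendar gives 15 Shevat 5262 AM.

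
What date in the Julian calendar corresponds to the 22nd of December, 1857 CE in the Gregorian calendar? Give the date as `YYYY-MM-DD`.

The Julian–Gregorian offset here is 12 days (Julian trailing).
22 December 1857 Gregorian − 12 days → 10 December 1857 Julian.

1857-12-10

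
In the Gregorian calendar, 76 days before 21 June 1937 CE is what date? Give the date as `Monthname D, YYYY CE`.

April 6, 1937 CE

JDN of 21 June 1937 CE = 2428706.
2428706 − 76 = 2428630.
JDN 2428630 in the Gregorian calendar is April 6, 1937 CE.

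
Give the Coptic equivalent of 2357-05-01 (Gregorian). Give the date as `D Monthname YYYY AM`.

Both dates share Julian Day Number 2582057; in the Coptic calendar that is 20 Parmouti 2073 AM.

20 Parmouti 2073 AM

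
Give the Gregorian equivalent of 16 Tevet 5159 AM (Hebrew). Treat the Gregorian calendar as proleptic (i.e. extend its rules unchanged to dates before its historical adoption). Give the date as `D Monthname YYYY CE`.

2 January 1399 CE

Both dates share Julian Day Number 2232036; in the Gregorian calendar that is 2 January 1399 CE.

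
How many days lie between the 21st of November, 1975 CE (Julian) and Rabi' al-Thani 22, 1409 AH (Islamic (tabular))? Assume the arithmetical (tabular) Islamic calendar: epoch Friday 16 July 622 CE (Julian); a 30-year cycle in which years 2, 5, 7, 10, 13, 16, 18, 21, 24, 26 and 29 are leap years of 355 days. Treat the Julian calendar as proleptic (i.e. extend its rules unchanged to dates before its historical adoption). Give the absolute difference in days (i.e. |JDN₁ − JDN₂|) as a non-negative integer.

4747

First date → JDN 2442751; second date → JDN 2447498.
The interval is |2442751 − 2447498| = 4747 days.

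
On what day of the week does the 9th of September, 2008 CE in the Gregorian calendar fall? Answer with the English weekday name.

Tuesday

Since JDN mod 7 = 1 (0 = Monday), the day is Tuesday.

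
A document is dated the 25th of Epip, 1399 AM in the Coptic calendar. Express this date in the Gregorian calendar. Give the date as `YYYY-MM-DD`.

1683-07-29

Julian Day Number of the source date = 2335973.
Converting JDN 2335973 to the Gregorian calendar gives 29 July 1683 CE.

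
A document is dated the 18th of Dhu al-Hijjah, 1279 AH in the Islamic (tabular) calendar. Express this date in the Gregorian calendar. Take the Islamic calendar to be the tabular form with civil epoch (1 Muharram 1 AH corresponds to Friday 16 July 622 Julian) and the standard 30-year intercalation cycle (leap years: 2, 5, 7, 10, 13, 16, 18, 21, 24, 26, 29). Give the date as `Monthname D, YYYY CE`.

June 6, 1863 CE

Both dates share Julian Day Number 2401663; in the Gregorian calendar that is 6 June 1863 CE.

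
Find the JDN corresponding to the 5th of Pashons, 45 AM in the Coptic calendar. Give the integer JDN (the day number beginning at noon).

Equivalently 1 May 329 (proleptic Gregorian).
JDN 2400001 is 17 November 1858 CE (Gregorian), MJD 0; the target day is −558656 days from there, so JDN = 1841345.

1841345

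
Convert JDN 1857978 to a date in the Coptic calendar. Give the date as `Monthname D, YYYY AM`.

Hathor 17, 91 AM

The proleptic Gregorian equivalent of JDN 1857978 is 14 November 374.
In the Coptic calendar that day is Hathor 17, 91 AM.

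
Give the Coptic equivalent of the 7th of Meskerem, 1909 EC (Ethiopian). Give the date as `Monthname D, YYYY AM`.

Thout 7, 1633 AM

The source date corresponds to 17 September 1916 in the Gregorian calendar (JDN 2421124).
That day falls on 7 Thout 1633 AM in the Coptic calendar.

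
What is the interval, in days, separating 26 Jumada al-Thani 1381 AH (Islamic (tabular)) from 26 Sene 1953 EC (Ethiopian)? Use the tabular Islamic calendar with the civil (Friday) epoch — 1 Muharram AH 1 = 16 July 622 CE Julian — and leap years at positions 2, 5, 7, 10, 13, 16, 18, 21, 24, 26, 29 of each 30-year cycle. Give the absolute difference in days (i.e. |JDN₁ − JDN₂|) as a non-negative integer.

JDN of the first date = 2437639.
JDN of the second date = 2437484.
|2437484 − 2437639| = 155.

155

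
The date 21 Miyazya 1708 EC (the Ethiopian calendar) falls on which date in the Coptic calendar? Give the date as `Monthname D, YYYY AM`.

Parmouti 21, 1432 AM

Both dates share Julian Day Number 2347933; in the Coptic calendar that is 21 Parmouti 1432 AM.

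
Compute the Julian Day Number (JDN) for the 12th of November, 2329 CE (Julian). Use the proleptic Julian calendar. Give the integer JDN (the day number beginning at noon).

2572041

In the Gregorian calendar the same day is 28 November 2329.
JDN 2451545 is 1 January 2000 CE (Gregorian); the target day is +120496 days from there, so JDN = 2572041.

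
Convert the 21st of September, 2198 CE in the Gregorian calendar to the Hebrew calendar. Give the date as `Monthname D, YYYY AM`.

Elul 20, 5958 AM

Both dates share Julian Day Number 2524127; in the Hebrew calendar that is 20 Elul 5958 AM.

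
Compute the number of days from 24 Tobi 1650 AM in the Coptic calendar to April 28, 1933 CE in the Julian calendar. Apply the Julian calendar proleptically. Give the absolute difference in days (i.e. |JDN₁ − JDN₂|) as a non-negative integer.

First date → JDN 2427470; second date → JDN 2427204.
The interval is |2427470 − 2427204| = 266 days.

266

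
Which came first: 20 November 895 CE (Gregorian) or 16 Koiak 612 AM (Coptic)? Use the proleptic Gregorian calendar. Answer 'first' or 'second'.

first

Converting both to JDN: 2048276 vs 2048303; the smaller is the first.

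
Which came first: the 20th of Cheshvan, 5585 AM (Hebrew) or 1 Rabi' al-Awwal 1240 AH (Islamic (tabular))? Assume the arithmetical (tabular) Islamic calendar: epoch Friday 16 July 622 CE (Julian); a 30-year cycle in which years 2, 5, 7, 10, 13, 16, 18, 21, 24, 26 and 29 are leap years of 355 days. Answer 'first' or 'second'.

Converting both to JDN: 2387577 vs 2387559; the smaller is the second.

second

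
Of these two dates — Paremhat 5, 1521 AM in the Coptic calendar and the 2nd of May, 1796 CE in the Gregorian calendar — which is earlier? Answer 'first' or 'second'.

second

The two dates have Julian Day Numbers 2380394 and 2377158 respectively.
Since 2377158 < 2380394, the second date comes first.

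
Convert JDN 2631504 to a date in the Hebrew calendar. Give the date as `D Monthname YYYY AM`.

JDN 2631504 is 16 September 2492 in the Gregorian calendar.
In the Hebrew calendar that day is 24 Elul 6252 AM.

24 Elul 6252 AM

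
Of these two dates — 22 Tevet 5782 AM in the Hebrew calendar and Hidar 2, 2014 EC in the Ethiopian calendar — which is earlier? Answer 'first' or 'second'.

second

Converting both to JDN: 2459575 vs 2459530; the smaller is the second.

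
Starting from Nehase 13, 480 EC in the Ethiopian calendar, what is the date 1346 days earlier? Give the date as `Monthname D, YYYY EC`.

Tahsas 3, 477 EC

The starting date is JDN 1899518; 1899518 − 1346 = 1898172.
JDN 1898172 corresponds to Tahsas 3, 477 EC.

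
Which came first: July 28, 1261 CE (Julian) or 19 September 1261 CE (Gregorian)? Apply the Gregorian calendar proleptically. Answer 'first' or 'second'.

Converting both to JDN: 2181847 vs 2181893; the smaller is the first.

first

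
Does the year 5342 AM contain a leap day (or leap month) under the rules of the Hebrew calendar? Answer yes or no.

Hebrew year 5342 is year 3 of its 19-year Metonic cycle; leap years are at positions 3, 6, 8, 11, 14, 17, 19, so it is a leap year (13 months).

yes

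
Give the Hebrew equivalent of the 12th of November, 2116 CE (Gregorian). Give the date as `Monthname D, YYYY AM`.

Julian Day Number of the source date = 2494229.
Converting JDN 2494229 to the Hebrew calendar gives 7 Kislev 5877 AM.

Kislev 7, 5877 AM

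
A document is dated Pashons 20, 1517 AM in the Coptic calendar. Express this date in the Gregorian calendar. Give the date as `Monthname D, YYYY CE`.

May 27, 1801 CE

Julian Day Number of the source date = 2379008.
Converting JDN 2379008 to the Gregorian calendar gives 27 May 1801 CE.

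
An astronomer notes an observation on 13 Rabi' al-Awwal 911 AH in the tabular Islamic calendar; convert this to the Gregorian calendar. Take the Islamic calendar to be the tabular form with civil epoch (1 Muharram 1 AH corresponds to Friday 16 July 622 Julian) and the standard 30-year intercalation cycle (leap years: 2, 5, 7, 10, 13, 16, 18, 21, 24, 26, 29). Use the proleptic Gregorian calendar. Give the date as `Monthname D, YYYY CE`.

Julian Day Number of the source date = 2270985.
Converting JDN 2270985 to the Gregorian calendar gives 24 August 1505 CE.

August 24, 1505 CE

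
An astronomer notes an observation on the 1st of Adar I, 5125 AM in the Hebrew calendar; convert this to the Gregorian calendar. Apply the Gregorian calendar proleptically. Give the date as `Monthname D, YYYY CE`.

Both dates share Julian Day Number 2219649; in the Gregorian calendar that is 2 February 1365 CE.

February 2, 1365 CE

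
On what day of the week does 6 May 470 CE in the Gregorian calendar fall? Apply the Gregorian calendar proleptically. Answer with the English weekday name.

Tuesday

1892850 ≡ 1 (mod 7); counting from Monday = 0 gives Tuesday.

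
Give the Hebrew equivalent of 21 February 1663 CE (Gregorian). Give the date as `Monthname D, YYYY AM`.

Both dates share Julian Day Number 2328510; in the Hebrew calendar that is 14 Adar I 5423 AM.

Adar I 14, 5423 AM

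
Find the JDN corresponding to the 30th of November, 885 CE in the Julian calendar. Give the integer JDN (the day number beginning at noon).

2044638

Equivalently 4 December 885 (proleptic Gregorian).
JDN 2400001 is 17 November 1858 CE (Gregorian), MJD 0; the target day is −355363 days from there, so JDN = 2044638.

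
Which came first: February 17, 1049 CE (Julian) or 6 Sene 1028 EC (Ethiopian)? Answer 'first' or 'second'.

second

The two dates have Julian Day Numbers 2104253 and 2099608 respectively.
Since 2099608 < 2104253, the second date comes first.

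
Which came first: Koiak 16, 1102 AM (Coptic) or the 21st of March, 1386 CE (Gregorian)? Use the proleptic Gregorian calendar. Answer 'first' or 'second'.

Converting both to JDN: 2227275 vs 2227366; the smaller is the first.

first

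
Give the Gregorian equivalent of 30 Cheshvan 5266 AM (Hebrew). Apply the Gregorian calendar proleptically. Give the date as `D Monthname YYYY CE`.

Both dates share Julian Day Number 2271060; in the Gregorian calendar that is 7 November 1505 CE.

7 November 1505 CE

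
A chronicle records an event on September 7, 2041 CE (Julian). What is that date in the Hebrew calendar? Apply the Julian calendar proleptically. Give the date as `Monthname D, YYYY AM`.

Elul 24, 5801 AM

Both dates share Julian Day Number 2466783; in the Hebrew calendar that is 24 Elul 5801 AM.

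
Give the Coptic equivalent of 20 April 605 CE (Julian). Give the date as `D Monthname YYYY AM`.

25 Parmouti 321 AM

Julian Day Number of the source date = 1942144.
Converting JDN 1942144 to the Coptic calendar gives 25 Parmouti 321 AM.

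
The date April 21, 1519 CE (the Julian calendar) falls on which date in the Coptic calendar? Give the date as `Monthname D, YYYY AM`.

Both dates share Julian Day Number 2275983; in the Coptic calendar that is 26 Parmouti 1235 AM.

Parmouti 26, 1235 AM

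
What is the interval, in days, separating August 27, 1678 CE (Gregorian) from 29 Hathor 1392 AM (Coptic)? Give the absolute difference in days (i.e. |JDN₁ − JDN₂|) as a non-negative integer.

First date → JDN 2334176; second date → JDN 2333181.
The interval is |2334176 − 2333181| = 995 days.

995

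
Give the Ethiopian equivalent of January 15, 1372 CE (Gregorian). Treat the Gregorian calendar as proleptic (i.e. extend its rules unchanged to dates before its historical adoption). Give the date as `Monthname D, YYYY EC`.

Tir 11, 1364 EC

Both dates share Julian Day Number 2222187; in the Ethiopian calendar that is 11 Tir 1364 EC.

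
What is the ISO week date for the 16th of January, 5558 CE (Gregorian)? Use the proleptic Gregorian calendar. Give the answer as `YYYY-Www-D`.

The weekday is Thursday (ISO weekday 4).
That Thursday belongs to ISO week 3 of ISO year 5558.

5558-W03-4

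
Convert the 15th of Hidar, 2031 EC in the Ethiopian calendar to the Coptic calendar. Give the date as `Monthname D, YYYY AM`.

Julian Day Number of the source date = 2465752.
Converting JDN 2465752 to the Coptic calendar gives 15 Hathor 1755 AM.

Hathor 15, 1755 AM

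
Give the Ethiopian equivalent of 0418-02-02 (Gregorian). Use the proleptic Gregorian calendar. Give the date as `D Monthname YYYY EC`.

7 Yekatit 410 EC

Julian Day Number of the source date = 1873764.
Converting JDN 1873764 to the Ethiopian calendar gives 7 Yekatit 410 EC.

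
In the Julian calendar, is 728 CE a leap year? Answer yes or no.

728 mod 4 = 0, so it is a leap year in the Julian calendar.

yes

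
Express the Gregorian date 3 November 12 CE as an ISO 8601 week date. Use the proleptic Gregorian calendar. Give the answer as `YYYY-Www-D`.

0012-W44-6

The weekday is Saturday (ISO weekday 6).
That Saturday belongs to ISO week 44 of ISO year 12.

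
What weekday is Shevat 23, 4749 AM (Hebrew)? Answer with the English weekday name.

Friday

Equivalently 6 February 989 Gregorian, JDN 2082322.
Since JDN mod 7 = 4 (0 = Monday), the day is Friday.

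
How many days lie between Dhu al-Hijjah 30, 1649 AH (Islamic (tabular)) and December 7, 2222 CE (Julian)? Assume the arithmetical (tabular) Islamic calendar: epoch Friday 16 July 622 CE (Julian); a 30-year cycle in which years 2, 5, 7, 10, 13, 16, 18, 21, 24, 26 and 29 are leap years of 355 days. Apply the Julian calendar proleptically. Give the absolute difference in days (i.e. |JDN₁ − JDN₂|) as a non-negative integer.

First date → JDN 2532790; second date → JDN 2532984.
The interval is |2532790 − 2532984| = 194 days.

194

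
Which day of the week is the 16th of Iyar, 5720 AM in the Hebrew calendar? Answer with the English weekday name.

Friday

In the Gregorian calendar this is 13 May 1960 (JDN 2437068).
JDN 2437068 mod 7 = 4, and JDN 0 was a Monday, so this is a Friday.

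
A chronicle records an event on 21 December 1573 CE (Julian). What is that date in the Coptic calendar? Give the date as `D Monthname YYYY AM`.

25 Koiak 1290 AM

Julian Day Number of the source date = 2295951.
Converting JDN 2295951 to the Coptic calendar gives 25 Koiak 1290 AM.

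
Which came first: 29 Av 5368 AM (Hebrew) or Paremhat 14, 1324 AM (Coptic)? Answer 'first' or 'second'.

The two dates have Julian Day Numbers 2308593 and 2308449 respectively.
Since 2308449 < 2308593, the second date comes first.

second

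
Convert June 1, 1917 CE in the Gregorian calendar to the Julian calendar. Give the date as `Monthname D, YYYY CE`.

May 19, 1917 CE

For dates in this range the Gregorian date is 13 days ahead of the Julian.
1 June 1917 Gregorian − 13 days → 19 May 1917 Julian.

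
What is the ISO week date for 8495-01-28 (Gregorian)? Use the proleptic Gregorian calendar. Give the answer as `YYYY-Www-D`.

The weekday is Friday (ISO weekday 5).
That Friday belongs to ISO week 4 of ISO year 8495.

8495-W04-5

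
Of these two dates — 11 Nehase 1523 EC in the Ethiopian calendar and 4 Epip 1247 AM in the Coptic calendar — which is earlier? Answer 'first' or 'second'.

First date → JDN 2280471; second date → JDN 2280434.
JDN 2280434 < JDN 2280471, so the second date is earlier.

second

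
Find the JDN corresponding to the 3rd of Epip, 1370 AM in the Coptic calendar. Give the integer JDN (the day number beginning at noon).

2325359

In the Gregorian calendar the same day is 7 July 1654.
JDN 2299161 is 15 October 1582 CE (Gregorian); the target day is +26198 days from there, so JDN = 2325359.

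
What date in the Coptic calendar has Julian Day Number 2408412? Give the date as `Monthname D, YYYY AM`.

Hathor 19, 1598 AM

JDN 2408412 is 27 November 1881 in the Gregorian calendar.
In the Coptic calendar that day is Hathor 19, 1598 AM.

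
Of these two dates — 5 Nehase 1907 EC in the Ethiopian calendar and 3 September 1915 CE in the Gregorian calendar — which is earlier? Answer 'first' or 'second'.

First date → JDN 2420721; second date → JDN 2420744.
JDN 2420721 < JDN 2420744, so the first date is earlier.

first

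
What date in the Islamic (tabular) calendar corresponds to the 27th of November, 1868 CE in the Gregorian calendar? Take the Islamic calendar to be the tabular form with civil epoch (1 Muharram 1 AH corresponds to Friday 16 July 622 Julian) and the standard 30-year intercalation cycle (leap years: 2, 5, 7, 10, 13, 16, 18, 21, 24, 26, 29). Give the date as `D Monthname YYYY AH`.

Julian Day Number of the source date = 2403664.
Converting JDN 2403664 to the tabular Islamic calendar gives 11 Sha'ban 1285 AH.

11 Sha'ban 1285 AH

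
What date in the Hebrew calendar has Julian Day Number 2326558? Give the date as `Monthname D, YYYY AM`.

The Gregorian equivalent of JDN 2326558 is 18 October 1657.
In the Hebrew calendar that day is Cheshvan 11, 5418 AM.

Cheshvan 11, 5418 AM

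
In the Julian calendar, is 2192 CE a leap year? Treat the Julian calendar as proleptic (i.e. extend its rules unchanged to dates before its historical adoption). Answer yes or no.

2192 mod 4 = 0, so it is a leap year in the Julian calendar.

yes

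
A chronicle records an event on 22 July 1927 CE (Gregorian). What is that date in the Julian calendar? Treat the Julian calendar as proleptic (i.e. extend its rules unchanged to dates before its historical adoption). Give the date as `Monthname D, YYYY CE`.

July 9, 1927 CE

The Julian–Gregorian offset here is 13 days (Julian trailing).
22 July 1927 Gregorian − 13 days → 9 July 1927 Julian.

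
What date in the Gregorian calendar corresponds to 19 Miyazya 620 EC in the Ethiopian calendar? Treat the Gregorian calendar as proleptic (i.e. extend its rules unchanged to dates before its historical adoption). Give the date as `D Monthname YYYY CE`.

Julian Day Number of the source date = 1950539.
Converting JDN 1950539 to the Gregorian calendar gives 17 April 628 CE.

17 April 628 CE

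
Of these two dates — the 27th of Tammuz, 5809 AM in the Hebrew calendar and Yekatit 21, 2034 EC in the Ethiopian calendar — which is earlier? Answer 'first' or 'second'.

First date → JDN 2469650; second date → JDN 2466944.
JDN 2466944 < JDN 2469650, so the second date is earlier.

second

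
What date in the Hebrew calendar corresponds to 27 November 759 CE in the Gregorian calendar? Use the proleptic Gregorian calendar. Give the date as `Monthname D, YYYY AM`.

Kislev 29, 4520 AM

Julian Day Number of the source date = 1998609.
Converting JDN 1998609 to the Hebrew calendar gives 29 Kislev 4520 AM.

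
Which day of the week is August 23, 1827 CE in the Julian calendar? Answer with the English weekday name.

Tuesday

This is JDN 2388604 (4 September 1827 Gregorian).
2388604 ≡ 1 (mod 7); counting from Monday = 0 gives Tuesday.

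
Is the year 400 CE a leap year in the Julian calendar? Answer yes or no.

yes

400 mod 4 = 0, so it is a leap year in the Julian calendar.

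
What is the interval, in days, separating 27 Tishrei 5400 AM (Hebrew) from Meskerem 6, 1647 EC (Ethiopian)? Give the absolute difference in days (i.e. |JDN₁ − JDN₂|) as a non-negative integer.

5437

First date → JDN 2319990; second date → JDN 2325427.
The interval is |2319990 − 2325427| = 5437 days.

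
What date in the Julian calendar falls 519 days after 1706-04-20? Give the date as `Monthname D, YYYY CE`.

September 21, 1707 CE

Counting 519 days forward from JDN 2344284 reaches JDN 2344803, which is September 21, 1707 CE.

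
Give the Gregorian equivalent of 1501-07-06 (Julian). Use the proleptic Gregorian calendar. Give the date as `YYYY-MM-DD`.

1501-07-16

At this point the Julian calendar is 10 days behind the Gregorian.
6 July 1501 Julian + 10 days → 16 July 1501 Gregorian.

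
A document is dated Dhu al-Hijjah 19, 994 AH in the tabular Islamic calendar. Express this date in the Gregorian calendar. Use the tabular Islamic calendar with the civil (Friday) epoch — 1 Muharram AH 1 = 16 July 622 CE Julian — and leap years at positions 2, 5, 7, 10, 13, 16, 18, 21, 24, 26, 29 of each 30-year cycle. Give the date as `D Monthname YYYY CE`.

Both dates share Julian Day Number 2300669; in the Gregorian calendar that is 1 December 1586 CE.

1 December 1586 CE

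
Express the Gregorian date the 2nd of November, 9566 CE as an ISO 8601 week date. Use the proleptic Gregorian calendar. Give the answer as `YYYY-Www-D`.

The weekday is Wednesday (ISO weekday 3).
That Wednesday belongs to ISO week 44 of ISO year 9566.

9566-W44-3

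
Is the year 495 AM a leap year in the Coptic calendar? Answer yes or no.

yes

495 mod 4 = 3; in the Coptic calendar a year is leap when year mod 4 = 3, so it is a leap year.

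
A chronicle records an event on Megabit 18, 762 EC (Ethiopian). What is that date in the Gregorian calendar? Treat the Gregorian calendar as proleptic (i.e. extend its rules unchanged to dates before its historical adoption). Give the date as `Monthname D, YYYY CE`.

Both dates share Julian Day Number 2002373; in the Gregorian calendar that is 18 March 770 CE.

March 18, 770 CE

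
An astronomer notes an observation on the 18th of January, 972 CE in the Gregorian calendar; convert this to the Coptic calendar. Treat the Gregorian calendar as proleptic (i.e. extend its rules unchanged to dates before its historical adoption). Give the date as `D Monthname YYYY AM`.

Both dates share Julian Day Number 2076093; in the Coptic calendar that is 17 Tobi 688 AM.

17 Tobi 688 AM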